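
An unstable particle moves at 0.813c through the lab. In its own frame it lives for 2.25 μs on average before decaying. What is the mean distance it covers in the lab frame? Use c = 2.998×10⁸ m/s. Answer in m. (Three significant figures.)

β² = 0.660969, so γ = 1/√0.339031 = 1.7174.
Lab-frame lifetime: Δt = γτ = 1.7174 × 2.25 μs = 3.8641 μs.
Distance: d = vΔt = 0.813 × 2.998×10⁸ m/s × 3.8641×10^-6 s = 942 m.

942 m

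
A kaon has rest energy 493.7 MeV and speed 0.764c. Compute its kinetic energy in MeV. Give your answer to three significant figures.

Lorentz factor: γ = (1 − 0.583696)^(−1/2) = 1.54987.
Kinetic energy: K = (γ − 1)mc² = (1.54987 − 1) × 493.7 MeV = 0.54987 × 493.7 = 271 MeV.

271 MeV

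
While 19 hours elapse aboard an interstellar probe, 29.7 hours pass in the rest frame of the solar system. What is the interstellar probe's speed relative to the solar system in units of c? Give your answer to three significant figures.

0.769c

γ = Δt/Δτ = 29.7/19 = 1.5632.
β = √(1 − 1/γ²) = √(1 − 0.409233) = √0.590767 = 0.769.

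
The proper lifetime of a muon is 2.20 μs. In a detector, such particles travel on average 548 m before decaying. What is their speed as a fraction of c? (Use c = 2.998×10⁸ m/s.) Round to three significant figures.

0.639c

d = βγcτ ⇒ βγ = d/(cτ) = 548.0 m / (659.56 m) = 0.83086.
β = (βγ)/√(1+(βγ)²) = 0.83086/√1.690328 = 0.639.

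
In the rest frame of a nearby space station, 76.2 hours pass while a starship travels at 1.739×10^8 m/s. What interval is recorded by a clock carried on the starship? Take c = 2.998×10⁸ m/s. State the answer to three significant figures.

β = v/c = (1.739×10^8 m/s)/(2.998×10⁸ m/s) = 0.580053.
β² = 0.3364615, so γ = 1/√0.6635385 = 1.2276.
The moving clock records proper time: Δτ = Δt/γ = 76.2/1.2276 = 62.1 hours.

62.1 hours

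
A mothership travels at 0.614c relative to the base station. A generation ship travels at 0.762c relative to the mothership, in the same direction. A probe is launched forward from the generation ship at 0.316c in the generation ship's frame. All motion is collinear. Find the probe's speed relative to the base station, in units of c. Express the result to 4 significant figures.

First combine the probe and generation ship (S''→S'): u₁ = (0.316 + 0.762)/(1 + 0.316×0.762) = 1.078/1.240792 = 0.8688.
Then combine with the mothership (S'→S): u = (0.8688 + 0.614)/(1 + 0.8688×0.614) = 1.4828/1.5334432 = 0.96697.

0.9670c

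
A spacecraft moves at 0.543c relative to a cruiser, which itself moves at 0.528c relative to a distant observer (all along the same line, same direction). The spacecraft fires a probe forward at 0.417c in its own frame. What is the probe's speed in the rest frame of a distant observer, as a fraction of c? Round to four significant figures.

First combine the probe and spacecraft (S''→S'): u₁ = (0.417 + 0.543)/(1 + 0.417×0.543) = 0.96/1.226431 = 0.78276.
Then combine with the cruiser (S'→S): u = (0.78276 + 0.528)/(1 + 0.78276×0.528) = 1.31076/1.41329728 = 0.92745.

0.9274c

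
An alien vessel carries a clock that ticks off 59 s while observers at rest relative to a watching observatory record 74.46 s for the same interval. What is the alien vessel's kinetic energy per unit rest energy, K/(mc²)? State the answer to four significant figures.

γ = Δt/Δτ = 74.46/59 = 1.26203.
Since K = (γ−1)mc², K/(mc²) = 1.26203 − 1 = 0.2620.

0.2620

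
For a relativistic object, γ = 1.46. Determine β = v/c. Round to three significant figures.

β = √(1 − 1/γ²) = √(1 − 1/2.1316) = √0.530869 = 0.729.

0.729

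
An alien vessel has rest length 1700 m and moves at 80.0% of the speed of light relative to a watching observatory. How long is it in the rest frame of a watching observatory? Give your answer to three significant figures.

β² = 0.64, so γ = 1/√0.36 = 1.6667.
Along the direction of motion the measured length is L₀/γ = 1700/1.6667 = 1020 m.

1020 m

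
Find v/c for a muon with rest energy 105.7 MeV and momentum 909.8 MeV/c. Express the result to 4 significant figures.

βγ = pc/(mc²) = 909.8/105.7 = 8.6074.
Since γ² = 1 + (βγ)² = 75.0873, γ = √75.0873 = 8.66529, and β = (βγ)/γ = 8.6074/8.66529 = 0.9933.

0.9933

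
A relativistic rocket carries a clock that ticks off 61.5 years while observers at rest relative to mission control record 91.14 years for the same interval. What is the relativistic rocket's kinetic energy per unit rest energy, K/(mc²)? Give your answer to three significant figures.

From Δt = γΔτ: γ = 91.14/61.5 = 1.48195.
Since K = (γ−1)mc², K/(mc²) = 1.48195 − 1 = 0.482.

0.482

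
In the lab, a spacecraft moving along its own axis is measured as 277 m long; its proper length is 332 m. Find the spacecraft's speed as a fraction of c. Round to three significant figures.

Length contraction gives γ = L₀/L = 332/277 = 1.1986.
β = √(1 − 1/γ²) = √0.303932 = 0.551.

0.551c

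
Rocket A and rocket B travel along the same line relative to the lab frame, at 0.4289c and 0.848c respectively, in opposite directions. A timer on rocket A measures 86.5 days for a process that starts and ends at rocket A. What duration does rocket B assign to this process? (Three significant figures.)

246 days

The velocity of rocket A relative to rocket B is (0.4289 + 0.848)c / (1 + 0.4289×0.848) = 0.93634c; relative speed 0.93634c.
γ for this relative speed: γ = 1/√(1 − 0.876733) = 2.8482.
Rocket A's interval is proper; time dilation gives Δt_B = γΔτ = 2.8482 × 86.5 days = 246 days.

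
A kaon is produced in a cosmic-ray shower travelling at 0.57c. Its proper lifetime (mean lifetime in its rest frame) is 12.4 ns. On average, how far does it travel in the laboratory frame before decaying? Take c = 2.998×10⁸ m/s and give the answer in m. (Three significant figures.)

2.58 m

β² = 0.3249, so γ = 1/√0.6751 = 1.2171.
Lab-frame lifetime: Δt = γτ = 1.2171 × 12.4 ns = 15.092 ns.
Distance: d = vΔt = 0.57 × 2.998×10⁸ m/s × 1.5092×10^-8 s = 2.58 m.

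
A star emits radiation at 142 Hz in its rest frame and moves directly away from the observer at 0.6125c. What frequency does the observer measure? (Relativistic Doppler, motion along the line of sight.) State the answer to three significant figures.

Relativistic Doppler (source moving away): f_obs = f_src · √((1−β)/(1+β)).
With β = 0.6125: factor = √(0.3875/1.6125) = 0.49021.
f_obs = 142 × 0.49021 = 69.6 Hz.

69.6 Hz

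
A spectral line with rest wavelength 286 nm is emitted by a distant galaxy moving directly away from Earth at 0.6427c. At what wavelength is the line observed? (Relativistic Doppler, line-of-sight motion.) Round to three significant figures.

613 nm

Relativistic Doppler for wavelength: λ_obs = λ_src · √((1+β)/(1−β)).
With β = 0.6427: factor = √(1.6427/0.3573) = 2.1442.
λ_obs = 286 × 2.1442 = 613 nm.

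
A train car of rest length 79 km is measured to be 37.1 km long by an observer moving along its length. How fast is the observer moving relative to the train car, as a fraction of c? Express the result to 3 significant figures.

0.883c

Length contraction gives γ = L₀/L = 79/37.1 = 2.1294.
β = √(1 − 1/γ²) = √0.779461 = 0.883.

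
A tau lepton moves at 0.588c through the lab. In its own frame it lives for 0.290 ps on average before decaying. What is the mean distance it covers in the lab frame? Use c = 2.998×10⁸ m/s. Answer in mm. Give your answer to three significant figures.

With β = 0.588, γ = 1/√(1 − 0.588²) = 1/√0.654256 = 1.2363.
Lab-frame lifetime: Δt = γτ = 1.2363 × 0.290 ps = 0.35853 ps.
Distance: d = vΔt = 0.588 × 2.998×10⁸ m/s × 3.5853×10^-13 s = 6.32×10^-5 m = 0.0632 mm.

0.0632 mm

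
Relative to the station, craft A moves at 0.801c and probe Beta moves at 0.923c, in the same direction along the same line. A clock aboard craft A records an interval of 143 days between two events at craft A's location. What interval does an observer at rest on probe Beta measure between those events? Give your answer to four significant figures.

Speed of craft A in probe Beta's frame: u = (v_A − v_B)/(1 − v_A v_B/c²) = (0.801 − 0.923)/(1 − 0.801×0.923) = −0.122/0.260677 = −0.46801; |u| = 0.46801c.
γ for this relative speed: γ = 1/√(1 − 0.219033) = 1.1316.
Craft A's interval is proper; time dilation gives Δt_B = γΔτ = 1.1316 × 143 days = 161.8 days.

161.8 days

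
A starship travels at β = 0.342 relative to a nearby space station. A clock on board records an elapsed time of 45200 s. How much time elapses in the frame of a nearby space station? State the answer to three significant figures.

48100 s

With β = 0.342, γ = 1/√(1 − 0.342²) = 1/√0.883036 = 1.0642.
The onboard clock measures proper time, so the interval in the rest frame of a nearby space station is dilated: Δt = γ·Δτ = 1.0642 × 45200 s = 48100 s.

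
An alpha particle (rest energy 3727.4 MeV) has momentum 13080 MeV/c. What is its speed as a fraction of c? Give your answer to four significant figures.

0.9617c

pc/(mc²) = 13080/3727.4 = 3.5091 = βγ = β/√(1−β²).
So β² = x²/(1 + x²) with x = 3.5091: x² = 12.3138, β² = 12.3138/13.3138 = 0.92489, β = 0.9617.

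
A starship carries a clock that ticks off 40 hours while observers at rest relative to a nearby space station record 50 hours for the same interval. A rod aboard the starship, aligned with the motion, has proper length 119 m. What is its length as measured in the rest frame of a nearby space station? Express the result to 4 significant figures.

95.20 m

γ = Δt/Δτ = 50/40 = 1.25.
The rod contracts by the same γ: 119 m / 1.25 = 95.20 m.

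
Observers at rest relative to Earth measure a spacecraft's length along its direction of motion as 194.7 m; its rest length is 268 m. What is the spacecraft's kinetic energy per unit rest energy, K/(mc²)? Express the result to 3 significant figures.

0.376

From L = L₀/γ: γ = 268/194.7 = 1.37648.
Since K = (γ−1)mc², K/(mc²) = 1.37648 − 1 = 0.376.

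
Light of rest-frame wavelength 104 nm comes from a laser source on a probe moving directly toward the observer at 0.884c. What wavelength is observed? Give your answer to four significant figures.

25.81 nm

Relativistic Doppler for wavelength: λ_obs = λ_src · √((1−β)/(1+β)).
With β = 0.884: factor = √(0.116/1.884) = 0.24814.
λ_obs = 104 × 0.24814 = 25.81 nm.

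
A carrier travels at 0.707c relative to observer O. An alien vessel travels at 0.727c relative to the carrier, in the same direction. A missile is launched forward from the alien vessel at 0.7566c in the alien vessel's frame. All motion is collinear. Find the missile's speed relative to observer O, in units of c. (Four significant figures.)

0.9925c

Compose velocities in two stages. Stage 1 (into S'): u₁ = (0.7566+0.727)/(1+0.7566×0.727) = 0.95713.
Stage 2 (into S): u = (0.95713+0.707)/(1+0.95713×0.707) = 0.99251, so the speed is 0.9925c.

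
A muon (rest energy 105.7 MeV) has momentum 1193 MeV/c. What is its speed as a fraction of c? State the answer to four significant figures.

0.9961c

pc/(mc²) = 1193/105.7 = 11.287 = βγ = β/√(1−β²).
So β² = x²/(1 + x²) with x = 11.287: x² = 127.396, β² = 127.396/128.396 = 0.992212, β = 0.9961.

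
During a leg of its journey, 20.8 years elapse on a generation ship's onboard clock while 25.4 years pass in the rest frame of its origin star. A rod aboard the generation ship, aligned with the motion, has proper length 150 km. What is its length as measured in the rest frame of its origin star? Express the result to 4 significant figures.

122.8 km

γ = Δt/Δτ = 25.4/20.8 = 1.22115.
L = L₀/γ = 150/1.22115 = 122.8 km.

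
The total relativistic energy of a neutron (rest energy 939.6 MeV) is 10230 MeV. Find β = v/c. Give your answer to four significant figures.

Total energy E = γmc² gives γ = 10230/939.6 = 10.888.
Hence β = √(1 − 1/γ²) = √(1 − 0.00843536) = √0.99156464 = 0.9958.

0.9958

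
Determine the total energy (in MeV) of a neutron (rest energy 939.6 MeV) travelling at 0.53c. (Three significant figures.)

1110 MeV

With β = 0.53, γ = 1/√(1 − 0.53²) = 1/√0.7191 = 1.1792.
Total energy: E = γmc² = 1.1792 × 939.6 MeV = 1110 MeV.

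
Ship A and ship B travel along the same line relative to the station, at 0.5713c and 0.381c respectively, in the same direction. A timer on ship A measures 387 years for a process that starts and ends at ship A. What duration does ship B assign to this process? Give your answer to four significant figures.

The velocity of ship A relative to ship B is (0.5713 − 0.381)c / (1 − 0.5713×0.381) = 0.24325c; relative speed 0.24325c.
γ for this relative speed: γ = 1/√(1 − 0.0591706) = 1.031.
Ship A's interval is proper; time dilation gives Δt_B = γΔτ = 1.031 × 387 years = 399.0 years.

399.0 years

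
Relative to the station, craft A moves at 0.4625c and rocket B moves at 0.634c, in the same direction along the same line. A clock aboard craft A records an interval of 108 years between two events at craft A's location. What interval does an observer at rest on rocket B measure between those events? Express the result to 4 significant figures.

Speed of craft A in rocket B's frame: u = (v_A − v_B)/(1 − v_A v_B/c²) = (0.4625 − 0.634)/(1 − 0.4625×0.634) = −0.1715/0.706775 = −0.24265; |u| = 0.24265c.
γ for this relative speed: γ = 1/√(1 − 0.058879) = 1.0308.
The clock on craft A records proper time, so rocket B measures Δt = γΔτ = 1.0308 × 108 = 111.3 years.

111.3 years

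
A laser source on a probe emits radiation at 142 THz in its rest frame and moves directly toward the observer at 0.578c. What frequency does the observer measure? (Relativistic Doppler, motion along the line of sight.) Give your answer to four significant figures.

274.6 THz

Relativistic Doppler (source moving toward): f_obs = f_src · √((1+β)/(1−β)).
With β = 0.578: factor = √(1.578/0.422) = 1.9337.
f_obs = 142 × 1.9337 = 274.6 THz.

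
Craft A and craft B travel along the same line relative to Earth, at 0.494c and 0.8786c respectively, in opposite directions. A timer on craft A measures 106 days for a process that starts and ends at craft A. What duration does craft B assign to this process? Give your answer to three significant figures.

The velocity of craft A relative to craft B is (0.494 + 0.8786)c / (1 + 0.494×0.8786) = 0.95716c; relative speed 0.95716c.
At |u| = 0.95716c, γ = (1 − 0.916155)^(−1/2) = 3.4535.
Craft A's interval is proper; time dilation gives Δt_B = γΔτ = 3.4535 × 106 days = 366 days.

366 days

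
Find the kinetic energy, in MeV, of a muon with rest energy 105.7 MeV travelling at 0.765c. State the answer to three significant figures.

58.4 MeV

With β = 0.765, γ = 1/√(1 − 0.765²) = 1/√0.414775 = 1.55272.
Kinetic energy: K = (γ − 1)mc² = (1.55272 − 1) × 105.7 MeV = 0.55272 × 105.7 = 58.4 MeV.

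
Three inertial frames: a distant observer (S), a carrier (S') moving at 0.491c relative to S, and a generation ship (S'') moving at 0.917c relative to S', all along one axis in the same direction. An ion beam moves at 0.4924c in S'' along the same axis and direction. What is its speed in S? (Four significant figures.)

Apply u = (u'+v)/(1+u'v) twice. Ion beam in the carrier frame: (0.4924+0.917)/(1+0.4924·0.917) = 1.4094/1.4515308 = 0.97097c.
That velocity, transformed to the rest frame of a distant observer: (0.97097+0.491)/(1+0.97097·0.491) = 1.46197/1.47674627 = 0.98999c.

0.9900c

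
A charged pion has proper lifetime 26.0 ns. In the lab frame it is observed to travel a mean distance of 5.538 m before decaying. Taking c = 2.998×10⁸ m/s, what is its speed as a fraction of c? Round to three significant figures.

Lab distance = (lab lifetime)·v = γτ·βc, so βγ = d/(cτ) = 5.538/(2.998×10⁸ × 2.600×10^-8) = 0.71047.
With βγ = 0.71047: γ² = 1 + (βγ)² = 1.504768, and β = (βγ)/γ = 0.71047/1.22669 = 0.579.

0.579c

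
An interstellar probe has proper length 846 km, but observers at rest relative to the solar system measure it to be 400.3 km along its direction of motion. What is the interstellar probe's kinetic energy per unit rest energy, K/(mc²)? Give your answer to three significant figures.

From L = L₀/γ: γ = 846/400.3 = 2.11341.
K/(mc²) = γ − 1 = 2.11341 − 1 = 1.11.

1.11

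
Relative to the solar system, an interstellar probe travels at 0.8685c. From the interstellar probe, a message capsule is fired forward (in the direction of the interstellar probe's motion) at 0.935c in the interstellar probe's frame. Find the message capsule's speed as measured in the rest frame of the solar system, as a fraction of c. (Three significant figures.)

In units of c, u = (u' + v)/(1 + u'v) with u' = 0.935 and v = 0.8685.
Numerator: 0.935 + 0.8685 = 1.8035. Denominator: 1 + (0.935)(0.8685) = 1.8120475.
u = 1.8035/1.8120475 = 0.99528, so the speed is 0.995c.

0.995c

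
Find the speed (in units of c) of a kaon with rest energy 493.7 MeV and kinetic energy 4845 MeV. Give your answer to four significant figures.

0.9957c

γ = 1 + K/(mc²) = 1 + 4845/493.7 = 10.814.
β = √(1 − 1/γ²) = √(1 − 0.0085512) = √0.9914488 = 0.9957.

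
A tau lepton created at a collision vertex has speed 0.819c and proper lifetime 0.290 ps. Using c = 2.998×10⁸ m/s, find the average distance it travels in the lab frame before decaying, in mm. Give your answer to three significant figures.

Lorentz factor: γ = (1 − 0.670761)^(−1/2) = 1.7428.
Lab-frame lifetime: Δt = γτ = 1.7428 × 0.290 ps = 0.50541 ps.
Distance: d = vΔt = 0.819 × 2.998×10⁸ m/s × 5.0541×10^-13 s = 1.24×10^-4 m = 0.124 mm.

0.124 mm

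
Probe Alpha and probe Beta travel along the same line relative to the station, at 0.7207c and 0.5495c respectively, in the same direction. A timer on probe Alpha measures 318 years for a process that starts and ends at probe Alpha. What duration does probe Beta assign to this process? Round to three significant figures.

332 years

Transform probe Alpha's velocity into probe Beta's frame: (0.7207 − 0.5495)/(1 − 0.7207·0.5495) = 0.1712/0.60397535, so the relative speed is 0.28346c.
At |u| = 0.28346c, γ = (1 − 0.0803496)^(−1/2) = 1.0428.
The clock on probe Alpha records proper time, so probe Beta measures Δt = γΔτ = 1.0428 × 318 = 332 years.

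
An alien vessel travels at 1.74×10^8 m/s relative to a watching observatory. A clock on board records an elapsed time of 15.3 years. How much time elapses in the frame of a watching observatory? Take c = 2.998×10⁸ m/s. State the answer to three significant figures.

18.8 years

β = v/c = (1.74×10^8 m/s)/(2.998×10⁸ m/s) = 0.580387.
With β = 0.580387, γ = 1/√(1 − 0.580387²) = 1/√0.6631509 = 1.228.
Time dilation: Δt = γ·Δτ = 1.228 × 15.3 = 18.8 years.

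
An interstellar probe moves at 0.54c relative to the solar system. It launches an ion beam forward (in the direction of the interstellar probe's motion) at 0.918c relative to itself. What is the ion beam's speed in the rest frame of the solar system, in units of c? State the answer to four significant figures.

0.9748c

In units of c, u = (u' + v)/(1 + u'v) with u' = 0.918 and v = 0.54.
Numerator: 0.918 + 0.54 = 1.458. Denominator: 1 + (0.918)(0.54) = 1.49572.
u = 1.458/1.49572 = 0.97478, so the speed is 0.9748c.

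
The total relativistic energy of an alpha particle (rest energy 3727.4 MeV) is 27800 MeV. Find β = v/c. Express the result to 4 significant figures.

γ = E/(mc²) = 27800/3727.4 = 7.4583.
β = √(1 − 1/γ²) = √(1 − 0.0179771) = √0.9820229 = 0.9910.

0.9910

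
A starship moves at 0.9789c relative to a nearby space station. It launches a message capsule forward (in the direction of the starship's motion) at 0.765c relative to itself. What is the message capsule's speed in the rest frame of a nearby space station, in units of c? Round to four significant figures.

Relativistic velocity addition: u = (u' + v)/(1 + u'v/c²), with u' = 0.765c and v = 0.9789c.
Numerator: 0.765 + 0.9789 = 1.7439. Denominator: 1 + (0.765)(0.9789) = 1.7488585.
u = 1.7439/1.7488585 = 0.99716, so the speed is 0.9972c.

0.9972c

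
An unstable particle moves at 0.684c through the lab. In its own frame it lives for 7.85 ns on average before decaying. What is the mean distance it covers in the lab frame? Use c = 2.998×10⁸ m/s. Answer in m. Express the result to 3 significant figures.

Lorentz factor: γ = (1 − 0.467856)^(−1/2) = 1.3708.
Lab-frame lifetime: Δt = γτ = 1.3708 × 7.85 ns = 10.761 ns.
Distance: d = vΔt = 0.684 × 2.998×10⁸ m/s × 1.0761×10^-8 s = 2.21 m.

2.21 m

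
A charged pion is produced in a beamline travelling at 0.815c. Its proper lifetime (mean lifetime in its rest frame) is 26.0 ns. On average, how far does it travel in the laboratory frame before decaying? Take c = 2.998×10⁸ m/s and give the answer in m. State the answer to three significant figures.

11.0 m

Lorentz factor: γ = (1 − 0.664225)^(−1/2) = 1.7257.
Lab-frame lifetime: Δt = γτ = 1.7257 × 26.0 ns = 44.868 ns.
Distance: d = vΔt = 0.815 × 2.998×10⁸ m/s × 4.4868×10^-8 s = 11.0 m.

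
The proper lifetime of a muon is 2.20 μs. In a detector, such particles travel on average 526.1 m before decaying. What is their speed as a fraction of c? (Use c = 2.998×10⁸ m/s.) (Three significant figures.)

0.624c

Lab distance = (lab lifetime)·v = γτ·βc, so βγ = d/(cτ) = 526.1/(2.998×10⁸ × 2.200×10^-6) = 0.79765.
With βγ = 0.79765: γ² = 1 + (βγ)² = 1.636246, and β = (βγ)/γ = 0.79765/1.27916 = 0.624.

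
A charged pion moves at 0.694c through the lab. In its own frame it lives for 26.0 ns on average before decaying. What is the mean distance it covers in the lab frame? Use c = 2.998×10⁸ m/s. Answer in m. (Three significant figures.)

7.51 m

β² = 0.481636, so γ = 1/√0.518364 = 1.3889.
Lab-frame lifetime: Δt = γτ = 1.3889 × 26.0 ns = 36.111 ns.
Distance: d = vΔt = 0.694 × 2.998×10⁸ m/s × 3.6111×10^-8 s = 7.51 m.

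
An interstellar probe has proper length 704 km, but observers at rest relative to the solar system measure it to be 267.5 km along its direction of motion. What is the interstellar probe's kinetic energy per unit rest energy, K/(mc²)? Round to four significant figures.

1.632

γ = L₀/L = 704/267.5 = 2.63178.
K/(mc²) = γ − 1 = 2.63178 − 1 = 1.632.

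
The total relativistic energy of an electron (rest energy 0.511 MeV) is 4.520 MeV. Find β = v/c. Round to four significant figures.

Total energy E = γmc² gives γ = 4.520/0.511 = 8.8454.
Hence β = √(1 − 1/γ²) = √(1 − 0.012781) = √0.987219 = 0.9936.

0.9936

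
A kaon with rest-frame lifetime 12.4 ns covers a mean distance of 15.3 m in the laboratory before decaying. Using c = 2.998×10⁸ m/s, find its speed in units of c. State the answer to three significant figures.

d = βγcτ ⇒ βγ = d/(cτ) = 15.30 m / (3.71752 m) = 4.1156.
β = (βγ)/√(1+(βγ)²) = 4.1156/√17.9382 = 0.972.

0.972c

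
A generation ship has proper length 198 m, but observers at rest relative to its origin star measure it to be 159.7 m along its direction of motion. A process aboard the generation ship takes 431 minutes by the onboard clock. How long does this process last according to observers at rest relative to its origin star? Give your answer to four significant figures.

γ = L₀/L = 198/159.7 = 1.23982.
The same γ dilates the second interval: 1.23982 × 431 minutes = 534.4 minutes.

534.4 minutes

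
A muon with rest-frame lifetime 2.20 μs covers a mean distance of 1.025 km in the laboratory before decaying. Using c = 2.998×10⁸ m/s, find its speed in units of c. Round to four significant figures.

Lab distance = (lab lifetime)·v = γτ·βc, so βγ = d/(cτ) = 1025/(2.998×10⁸ × 2.200×10^-6) = 1.5541.
With βγ = 1.5541: γ² = 1 + (βγ)² = 3.41523, and β = (βγ)/γ = 1.5541/1.84803 = 0.8409.

0.8409c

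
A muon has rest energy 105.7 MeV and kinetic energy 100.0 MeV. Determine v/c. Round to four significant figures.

K = (γ−1)mc², so γ = 1 + 100.0/105.7 = 1.9461.
Then v/c = √(1 − γ⁻²) = √(1 − 0.26404) = √0.73596 = 0.8579.

0.8579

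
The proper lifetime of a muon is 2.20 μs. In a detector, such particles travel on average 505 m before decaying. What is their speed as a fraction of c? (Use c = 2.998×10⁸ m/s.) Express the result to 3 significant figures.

Lab distance = (lab lifetime)·v = γτ·βc, so βγ = d/(cτ) = 505.0/(2.998×10⁸ × 2.200×10^-6) = 0.76566.
With βγ = 0.76566: γ² = 1 + (βγ)² = 1.586235, and β = (βγ)/γ = 0.76566/1.25946 = 0.608.

0.608c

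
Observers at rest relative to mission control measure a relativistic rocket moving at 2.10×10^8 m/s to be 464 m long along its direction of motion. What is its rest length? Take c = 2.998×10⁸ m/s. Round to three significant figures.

β = v/c = (2.10×10^8 m/s)/(2.998×10⁸ m/s) = 0.700467.
Lorentz factor: γ = (1 − 0.490654)^(−1/2) = 1.4012.
Proper length: L₀ = γ·L = 1.4012 × 464 = 650 m.

650 m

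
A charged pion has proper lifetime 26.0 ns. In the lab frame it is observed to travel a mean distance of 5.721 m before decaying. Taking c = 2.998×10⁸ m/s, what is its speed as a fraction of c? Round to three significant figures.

0.592c

d = βγcτ ⇒ βγ = d/(cτ) = 5.721 m / (7.7948 m) = 0.73395.
β = (βγ)/√(1+(βγ)²) = 0.73395/√1.538683 = 0.592.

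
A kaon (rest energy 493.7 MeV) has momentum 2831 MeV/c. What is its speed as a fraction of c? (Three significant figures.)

0.985c

pc/(mc²) = 2831/493.7 = 5.7343 = βγ = β/√(1−β²).
So β² = x²/(1 + x²) with x = 5.7343: x² = 32.8822, β² = 32.8822/33.8822 = 0.970486, β = 0.985.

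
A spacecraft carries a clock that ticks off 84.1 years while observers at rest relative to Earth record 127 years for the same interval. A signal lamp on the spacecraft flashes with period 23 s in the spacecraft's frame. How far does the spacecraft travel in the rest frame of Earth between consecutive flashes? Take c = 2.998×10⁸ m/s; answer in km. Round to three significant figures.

The time-dilation ratio gives γ = 127/84.1 = 1.51011.
β = √(1 − 1/γ²) = 0.74932. Lab-frame period = γτ = 1.51011×23 s = 34.733 s. Distance = βc × γτ = 0.74932 × 2.998×10⁸ m/s × 34.733 s = 7.8026×10^9 m = 7.80×10^6 km.

7.80×10^6 km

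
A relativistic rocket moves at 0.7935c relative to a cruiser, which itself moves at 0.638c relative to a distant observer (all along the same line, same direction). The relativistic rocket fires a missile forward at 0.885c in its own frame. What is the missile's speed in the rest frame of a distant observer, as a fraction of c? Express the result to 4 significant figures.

0.9969c

First combine the missile and relativistic rocket (S''→S'): u₁ = (0.885 + 0.7935)/(1 + 0.885×0.7935) = 1.6785/1.7022475 = 0.98605.
Then combine with the cruiser (S'→S): u = (0.98605 + 0.638)/(1 + 0.98605×0.638) = 1.62405/1.6290999 = 0.9969.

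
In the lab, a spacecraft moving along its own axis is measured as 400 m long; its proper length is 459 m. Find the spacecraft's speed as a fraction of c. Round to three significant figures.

Length contraction gives γ = L₀/L = 459/400 = 1.1475.
β = √(1 − 1/γ²) = √0.240558 = 0.490.

0.490c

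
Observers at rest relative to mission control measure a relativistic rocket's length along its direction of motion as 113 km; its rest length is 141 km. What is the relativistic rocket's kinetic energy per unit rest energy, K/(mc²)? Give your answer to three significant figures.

γ = L₀/L = 141/113 = 1.24779.
K/(mc²) = γ − 1 = 1.24779 − 1 = 0.248.

0.248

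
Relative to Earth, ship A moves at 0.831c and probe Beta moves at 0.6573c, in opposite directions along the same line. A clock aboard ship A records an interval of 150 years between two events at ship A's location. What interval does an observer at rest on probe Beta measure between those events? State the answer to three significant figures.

Speed of ship A in probe Beta's frame: u = (v_A + v_B)/(1 + v_A v_B/c²) = (0.831 + 0.6573)/(1 + 0.831×0.6573) = 1.4883/1.5462163 = 0.96254; |u| = 0.96254c.
γ for this relative speed: γ = 1/√(1 − 0.926483) = 3.6881.
Ship A's interval is proper; time dilation gives Δt_B = γΔτ = 3.6881 × 150 years = 553 years.

553 years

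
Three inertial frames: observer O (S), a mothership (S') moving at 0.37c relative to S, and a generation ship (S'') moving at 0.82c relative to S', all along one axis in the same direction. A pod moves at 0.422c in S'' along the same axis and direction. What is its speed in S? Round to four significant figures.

0.9637c

Compose velocities in two stages. Stage 1 (into S'): u₁ = (0.422+0.82)/(1+0.422×0.82) = 0.92271.
Stage 2 (into S): u = (0.92271+0.37)/(1+0.92271×0.37) = 0.9637, so the speed is 0.9637c.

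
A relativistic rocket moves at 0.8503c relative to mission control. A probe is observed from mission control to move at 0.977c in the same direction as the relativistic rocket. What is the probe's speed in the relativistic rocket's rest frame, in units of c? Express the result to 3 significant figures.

0.749c

Transform to the relativistic rocket's frame: u' = (u − v)/(1 − uv/c²).
u' = (0.977 − 0.8503)/(1 − 0.977×0.8503) = 0.1267/0.1692569 = 0.74857.
Speed in the relativistic rocket's frame: 0.749c (in the same direction).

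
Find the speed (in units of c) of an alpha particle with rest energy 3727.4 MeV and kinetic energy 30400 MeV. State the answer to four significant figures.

0.9940c

K = (γ−1)mc², so γ = 1 + 30400/3727.4 = 9.1558.
Then v/c = √(1 − γ⁻²) = √(1 − 0.0119291) = √0.9880709 = 0.9940.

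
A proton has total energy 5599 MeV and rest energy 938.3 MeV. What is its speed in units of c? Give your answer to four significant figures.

Total energy E = γmc² gives γ = 5599/938.3 = 5.9672.
Hence β = √(1 − 1/γ²) = √(1 − 0.028084) = √0.971916 = 0.9859.

0.9859c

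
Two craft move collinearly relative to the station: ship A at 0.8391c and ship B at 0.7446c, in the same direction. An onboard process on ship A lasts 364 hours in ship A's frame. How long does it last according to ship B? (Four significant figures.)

Transform ship A's velocity into ship B's frame: (0.8391 − 0.7446)/(1 − 0.8391·0.7446) = 0.0945/0.37520614, so the relative speed is 0.25186c.
γ for this relative speed: γ = 1/√(1 − 0.0634335) = 1.0333.
The clock on ship A records proper time, so ship B measures Δt = γΔτ = 1.0333 × 364 = 376.1 hours.

376.1 hours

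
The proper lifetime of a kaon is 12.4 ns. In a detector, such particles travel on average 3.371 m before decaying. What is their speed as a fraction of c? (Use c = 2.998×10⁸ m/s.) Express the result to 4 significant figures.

0.6717c

Let x = d/(cτ) = 3.371 m / (2.998×10⁸ m/s × 1.240×10^-8 s) = 0.90679. Since d = βγcτ, x = βγ = β/√(1−β²).
Solving: β² = x²/(1+x²) = 0.822268/1.822268 = 0.451233, so β = 0.6717.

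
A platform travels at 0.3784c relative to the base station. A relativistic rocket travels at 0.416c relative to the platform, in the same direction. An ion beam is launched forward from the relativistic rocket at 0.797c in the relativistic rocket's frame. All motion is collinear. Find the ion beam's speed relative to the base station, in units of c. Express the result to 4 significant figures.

0.9588c

First combine the ion beam and relativistic rocket (S''→S'): u₁ = (0.797 + 0.416)/(1 + 0.797×0.416) = 1.213/1.331552 = 0.91097.
Then combine with the platform (S'→S): u = (0.91097 + 0.3784)/(1 + 0.91097×0.3784) = 1.28937/1.344711048 = 0.95885.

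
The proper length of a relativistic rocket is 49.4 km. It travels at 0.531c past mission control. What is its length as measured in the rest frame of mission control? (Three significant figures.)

γ = 1/√(1 − β²) = 1/√(1 − 0.281961) = 1/√0.718039 = 1/0.847372 = 1.1801.
Along the direction of motion the measured length is L₀/γ = 49.4/1.1801 = 41.9 km.

41.9 km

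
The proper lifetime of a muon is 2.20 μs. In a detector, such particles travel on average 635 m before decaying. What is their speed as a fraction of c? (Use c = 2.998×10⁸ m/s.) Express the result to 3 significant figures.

Lab distance = (lab lifetime)·v = γτ·βc, so βγ = d/(cτ) = 635.0/(2.998×10⁸ × 2.200×10^-6) = 0.96276.
With βγ = 0.96276: γ² = 1 + (βγ)² = 1.926907, and β = (βγ)/γ = 0.96276/1.38813 = 0.694.

0.694c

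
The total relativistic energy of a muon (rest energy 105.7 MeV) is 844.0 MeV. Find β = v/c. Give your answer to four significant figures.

γ = E/(mc²) = 844.0/105.7 = 7.9849.
β = √(1 − 1/γ²) = √(1 − 0.0156842) = √0.9843158 = 0.9921.

0.9921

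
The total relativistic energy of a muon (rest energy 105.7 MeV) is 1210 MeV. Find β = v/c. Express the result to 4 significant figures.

0.9962

γ = E/(mc²) = 1210/105.7 = 11.447.
β = √(1 − 1/γ²) = √(1 − 0.00763162) = √0.99236838 = 0.9962.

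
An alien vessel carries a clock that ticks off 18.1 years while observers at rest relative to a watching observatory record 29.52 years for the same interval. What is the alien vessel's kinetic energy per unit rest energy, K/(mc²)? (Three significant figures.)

The time-dilation ratio gives γ = 29.52/18.1 = 1.63094.
K/(mc²) = γ − 1 = 1.63094 − 1 = 0.631.

0.631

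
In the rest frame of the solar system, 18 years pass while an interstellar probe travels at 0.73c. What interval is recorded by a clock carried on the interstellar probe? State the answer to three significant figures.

12.3 years

γ = 1/√(1 − β²) = 1/√(1 − 0.5329) = 1/√0.4671 = 1/0.683447 = 1.4632.
The moving clock records proper time: Δτ = Δt/γ = 18/1.4632 = 12.3 years.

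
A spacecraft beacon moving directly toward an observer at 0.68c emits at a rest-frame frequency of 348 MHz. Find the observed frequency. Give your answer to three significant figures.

797 MHz

Relativistic Doppler (source moving toward): f_obs = f_src · √((1+β)/(1−β)).
With β = 0.68: factor = √(1.68/0.32) = 2.2913.
f_obs = 348 × 2.2913 = 797 MHz.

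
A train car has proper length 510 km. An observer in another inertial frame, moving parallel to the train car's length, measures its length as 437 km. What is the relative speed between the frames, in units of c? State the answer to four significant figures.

0.5155c

Length contraction gives γ = L₀/L = 510/437 = 1.167.
β = √(1 − 1/γ²) = √0.265726 = 0.5155.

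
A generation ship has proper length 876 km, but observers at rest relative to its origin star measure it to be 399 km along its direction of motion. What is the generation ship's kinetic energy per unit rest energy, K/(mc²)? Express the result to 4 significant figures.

1.195

γ = L₀/L = 876/399 = 2.19549.
Since K = (γ−1)mc², K/(mc²) = 2.19549 − 1 = 1.195.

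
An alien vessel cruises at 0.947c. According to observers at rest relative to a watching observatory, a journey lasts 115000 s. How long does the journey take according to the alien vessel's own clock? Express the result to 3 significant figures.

36900 s

Lorentz factor: γ = (1 − 0.896809)^(−1/2) = 3.113.
The moving clock records proper time: Δτ = Δt/γ = 115000/3.113 = 36900 s.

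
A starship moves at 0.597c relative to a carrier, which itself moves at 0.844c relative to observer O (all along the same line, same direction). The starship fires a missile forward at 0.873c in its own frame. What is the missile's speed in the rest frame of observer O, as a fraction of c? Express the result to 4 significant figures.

Compose velocities in two stages. Stage 1 (into S'): u₁ = (0.873+0.597)/(1+0.873×0.597) = 0.96635.
Stage 2 (into S): u = (0.96635+0.844)/(1+0.96635×0.844) = 0.99711, so the speed is 0.9971c.

0.9971c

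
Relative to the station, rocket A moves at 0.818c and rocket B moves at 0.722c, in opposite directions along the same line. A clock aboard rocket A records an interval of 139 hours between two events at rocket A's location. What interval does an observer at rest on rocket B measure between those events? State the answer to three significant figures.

Transform rocket A's velocity into rocket B's frame: (0.818 + 0.722)/(1 + 0.818·0.722) = 1.54/1.590596, so the relative speed is 0.96819c.
At |u| = 0.96819c, γ = (1 − 0.937392)^(−1/2) = 3.9965.
The clock on rocket A records proper time, so rocket B measures Δt = γΔτ = 3.9965 × 139 = 556 hours.

556 hours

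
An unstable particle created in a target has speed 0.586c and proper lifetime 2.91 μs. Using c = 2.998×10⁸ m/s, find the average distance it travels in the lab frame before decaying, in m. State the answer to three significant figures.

631 m

With β = 0.586, γ = 1/√(1 − 0.586²) = 1/√0.656604 = 1.2341.
Lab-frame lifetime: Δt = γτ = 1.2341 × 2.91 μs = 3.5912 μs.
Distance: d = vΔt = 0.586 × 2.998×10⁸ m/s × 3.5912×10^-6 s = 631 m.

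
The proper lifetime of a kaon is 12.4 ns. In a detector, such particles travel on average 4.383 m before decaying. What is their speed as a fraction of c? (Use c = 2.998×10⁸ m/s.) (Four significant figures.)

0.7626c

Lab distance = (lab lifetime)·v = γτ·βc, so βγ = d/(cτ) = 4.383/(2.998×10⁸ × 1.240×10^-8) = 1.179.
With βγ = 1.179: γ² = 1 + (βγ)² = 2.39004, and β = (βγ)/γ = 1.179/1.54598 = 0.7626.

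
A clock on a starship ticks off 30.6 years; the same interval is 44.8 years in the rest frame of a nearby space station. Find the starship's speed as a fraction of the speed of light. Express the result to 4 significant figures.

0.7304c

γ = Δt/Δτ = 44.8/30.6 = 1.4641.
β = √(1 − 1/γ²) = √(1 − 0.466507) = √0.533493 = 0.7304.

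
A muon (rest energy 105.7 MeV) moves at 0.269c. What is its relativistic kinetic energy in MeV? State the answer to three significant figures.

β² = 0.072361, so γ = 1/√0.927639 = 1.03827.
Kinetic energy: K = (γ − 1)mc² = (1.03827 − 1) × 105.7 MeV = 0.03827 × 105.7 = 4.05 MeV.

4.05 MeV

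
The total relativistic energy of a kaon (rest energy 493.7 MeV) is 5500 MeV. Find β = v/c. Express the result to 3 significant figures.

0.996

γ = E/(mc²) = 5500/493.7 = 11.14.
β = √(1 − 1/γ²) = √(1 − 0.00805804) = √0.99194196 = 0.996.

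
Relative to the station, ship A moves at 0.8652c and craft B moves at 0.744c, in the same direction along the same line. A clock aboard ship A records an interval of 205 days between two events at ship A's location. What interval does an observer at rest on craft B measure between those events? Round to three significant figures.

Speed of ship A in craft B's frame: u = (v_A − v_B)/(1 − v_A v_B/c²) = (0.8652 − 0.744)/(1 − 0.8652×0.744) = 0.1212/0.3562912 = 0.34017; |u| = 0.34017c.
At |u| = 0.34017c, γ = (1 − 0.115716)^(−1/2) = 1.0634.
Ship A's interval is proper; time dilation gives Δt_B = γΔτ = 1.0634 × 205 days = 218 days.

218 days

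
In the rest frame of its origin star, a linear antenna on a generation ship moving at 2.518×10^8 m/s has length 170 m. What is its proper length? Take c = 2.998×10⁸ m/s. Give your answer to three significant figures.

313 m

β = v/c = (2.518×10^8 m/s)/(2.998×10⁸ m/s) = 0.839893.
γ = 1/√(1 − β²) = 1/√(1 − 0.7054203) = 1/√0.2945797 = 1/0.542752 = 1.8425.
Proper length: L₀ = γ·L = 1.8425 × 170 = 313 m.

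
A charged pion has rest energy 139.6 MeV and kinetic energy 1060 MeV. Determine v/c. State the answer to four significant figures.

γ = 1 + K/(mc²) = 1 + 1060/139.6 = 8.5931.
β = √(1 − 1/γ²) = √(1 − 0.0135425) = √0.9864575 = 0.9932.

0.9932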